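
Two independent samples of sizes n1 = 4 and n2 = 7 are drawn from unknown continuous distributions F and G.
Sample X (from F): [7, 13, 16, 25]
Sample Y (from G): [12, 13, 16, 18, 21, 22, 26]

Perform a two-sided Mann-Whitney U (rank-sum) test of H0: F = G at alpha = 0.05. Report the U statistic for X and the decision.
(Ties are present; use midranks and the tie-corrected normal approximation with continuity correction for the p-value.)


Step 1: Combine and sort all 11 observations; assign midranks.
sorted (value, group): (7,X), (12,Y), (13,X), (13,Y), (16,X), (16,Y), (18,Y), (21,Y), (22,Y), (25,X), (26,Y)
ranks: 7->1, 12->2, 13->3.5, 13->3.5, 16->5.5, 16->5.5, 18->7, 21->8, 22->9, 25->10, 26->11
Step 2: Rank sum for X: R1 = 1 + 3.5 + 5.5 + 10 = 20.
Step 3: U_X = R1 - n1(n1+1)/2 = 20 - 4*5/2 = 20 - 10 = 10.
       U_Y = n1*n2 - U_X = 28 - 10 = 18.
Step 4: Ties are present, so use the tie-corrected normal approximation (with continuity correction) for the p-value.
Step 5: p-value = 0.506393; compare to alpha = 0.05. fail to reject H0.

U_X = 10, p = 0.506393, fail to reject H0 at alpha = 0.05.


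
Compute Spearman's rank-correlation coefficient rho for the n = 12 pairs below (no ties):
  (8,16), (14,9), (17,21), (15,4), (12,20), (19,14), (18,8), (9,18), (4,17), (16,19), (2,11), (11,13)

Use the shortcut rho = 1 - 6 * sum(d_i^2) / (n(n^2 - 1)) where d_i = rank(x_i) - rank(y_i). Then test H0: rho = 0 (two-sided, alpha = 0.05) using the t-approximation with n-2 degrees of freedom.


Step 1: Rank x and y separately (midranks; no ties here).
rank(x): 8->3, 14->7, 17->10, 15->8, 12->6, 19->12, 18->11, 9->4, 4->2, 16->9, 2->1, 11->5
rank(y): 16->7, 9->3, 21->12, 4->1, 20->11, 14->6, 8->2, 18->9, 17->8, 19->10, 11->4, 13->5
Step 2: d_i = R_x(i) - R_y(i); compute d_i^2.
  (3-7)^2=16, (7-3)^2=16, (10-12)^2=4, (8-1)^2=49, (6-11)^2=25, (12-6)^2=36, (11-2)^2=81, (4-9)^2=25, (2-8)^2=36, (9-10)^2=1, (1-4)^2=9, (5-5)^2=0
sum(d^2) = 298.
Step 3: rho = 1 - 6*298 / (12*(12^2 - 1)) = 1 - 1788/1716 = -0.041958.
Step 4: Under H0, t = rho * sqrt((n-2)/(1-rho^2)) = -0.1328 ~ t(10).
Step 5: Two-sided p-value from the t-distribution with 10 df = 0.896986.
Step 6: alpha = 0.05. fail to reject H0.

rho = -0.0420, p = 0.896986, fail to reject H0 at alpha = 0.05.


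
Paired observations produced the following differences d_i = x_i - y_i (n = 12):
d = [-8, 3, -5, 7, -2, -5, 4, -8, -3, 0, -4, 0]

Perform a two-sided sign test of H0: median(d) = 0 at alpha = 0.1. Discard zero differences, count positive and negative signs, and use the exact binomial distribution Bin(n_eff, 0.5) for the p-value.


Step 1: Discard zero differences. Original n = 12; n_eff = number of nonzero differences = 10.
Nonzero differences (with sign): -8, +3, -5, +7, -2, -5, +4, -8, -3, -4
Step 2: Count signs: positive = 3, negative = 7.
Step 3: Under H0: P(positive) = 0.5, so the number of positives S ~ Bin(10, 0.5).
Step 4: Two-sided exact p-value = sum of Bin(10,0.5) probabilities at or below the observed probability = 0.343750.
Step 5: alpha = 0.1. fail to reject H0.

n_eff = 10, pos = 3, neg = 7, p = 0.343750, fail to reject H0.


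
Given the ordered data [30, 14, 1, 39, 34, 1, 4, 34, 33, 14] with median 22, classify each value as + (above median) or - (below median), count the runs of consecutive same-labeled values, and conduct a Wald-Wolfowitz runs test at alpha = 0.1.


Step 1: Compute median = 22; label A = above, B = below.
Labels in order: ABBAABBAAB  (n_A = 5, n_B = 5)
Step 2: Count runs R = 6.
Step 3: Under H0 (random ordering), E[R] = 2*n_A*n_B/(n_A+n_B) + 1 = 2*5*5/10 + 1 = 6.0000.
        Var[R] = 2*n_A*n_B*(2*n_A*n_B - n_A - n_B) / ((n_A+n_B)^2 * (n_A+n_B-1)) = 2000/900 = 2.2222.
        SD[R] = 1.4907.
Step 4: R = E[R], so z = 0 with no continuity correction.
Step 5: Two-sided p-value via normal approximation = 2*(1 - Phi(|z|)) = 1.000000.
Step 6: alpha = 0.1. fail to reject H0.

R = 6, z = 0.0000, p = 1.000000, fail to reject H0.


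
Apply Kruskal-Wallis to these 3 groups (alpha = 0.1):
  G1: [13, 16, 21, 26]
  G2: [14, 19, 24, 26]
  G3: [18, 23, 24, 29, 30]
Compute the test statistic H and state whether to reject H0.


Step 1: Combine all N = 13 observations and assign midranks.
sorted (value, group, rank): (13,G1,1), (14,G2,2), (16,G1,3), (18,G3,4), (19,G2,5), (21,G1,6), (23,G3,7), (24,G2,8.5), (24,G3,8.5), (26,G1,10.5), (26,G2,10.5), (29,G3,12), (30,G3,13)
Step 2: Sum ranks within each group.
R_1 = 20.5 (n_1 = 4)
R_2 = 26 (n_2 = 4)
R_3 = 44.5 (n_3 = 5)
Step 3: H = 12/(N(N+1)) * sum(R_i^2/n_i) - 3(N+1)
     = 12/(13*14) * (20.5^2/4 + 26^2/4 + 44.5^2/5) - 3*14
     = 0.065934 * 670.112 - 42
     = 2.183242.
Step 4: Ties present; correction factor C = 1 - 12/(13^3 - 13) = 0.994505. Corrected H = 2.183242 / 0.994505 = 2.195304.
Step 5: Under H0, H ~ chi^2(2); p-value = 0.333654.
Step 6: alpha = 0.1. fail to reject H0.

H = 2.1953, df = 2, p = 0.333654, fail to reject H0.


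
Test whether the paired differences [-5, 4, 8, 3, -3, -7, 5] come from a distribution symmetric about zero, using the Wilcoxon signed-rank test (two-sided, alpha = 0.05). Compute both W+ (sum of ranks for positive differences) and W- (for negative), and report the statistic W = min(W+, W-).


Step 1: Drop any zero differences (none here) and take |d_i|.
|d| = [5, 4, 8, 3, 3, 7, 5]
Step 2: Midrank |d_i| (ties get averaged ranks).
ranks: |5|->4.5, |4|->3, |8|->7, |3|->1.5, |3|->1.5, |7|->6, |5|->4.5
Step 3: Attach original signs; sum ranks with positive sign and with negative sign.
W+ = 3 + 7 + 1.5 + 4.5 = 16
W- = 4.5 + 1.5 + 6 = 12
(Check: W+ + W- = 28 should equal n(n+1)/2 = 28.)
Step 4: Test statistic W = min(W+, W-) = 12.
Step 5: Ties in |d|, so use the tie-corrected normal approximation.
        E[W] = n(n+1)/4 = 7*8/4 = 14.
        Tie groups: |d|=3 (t=2), |d|=5 (t=2); sum(t^3 - t) = 12.
        Var[W] = n(n+1)(2n+1)/24 - sum(t^3-t)/48 = 840/24 - 12/48 = 34.75.
        z = (W - E[W]) / sqrt(Var[W]) = (12 - 14) / 5.8949 = -0.3393.
        Two-sided p = 2*Phi(z) = 0.734402.
Step 6: alpha = 0.05. fail to reject H0.

W+ = 16, W- = 12, W = min = 12, p = 0.734402, fail to reject H0.


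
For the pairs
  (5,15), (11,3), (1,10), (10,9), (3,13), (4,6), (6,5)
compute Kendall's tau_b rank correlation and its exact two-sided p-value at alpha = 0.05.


Step 1: Enumerate the 21 unordered pairs (i,j) with i<j and classify each by sign(x_j-x_i) * sign(y_j-y_i).
  (1,2):dx=+6,dy=-12->D; (1,3):dx=-4,dy=-5->C; (1,4):dx=+5,dy=-6->D; (1,5):dx=-2,dy=-2->C
  (1,6):dx=-1,dy=-9->C; (1,7):dx=+1,dy=-10->D; (2,3):dx=-10,dy=+7->D; (2,4):dx=-1,dy=+6->D
  (2,5):dx=-8,dy=+10->D; (2,6):dx=-7,dy=+3->D; (2,7):dx=-5,dy=+2->D; (3,4):dx=+9,dy=-1->D
  (3,5):dx=+2,dy=+3->C; (3,6):dx=+3,dy=-4->D; (3,7):dx=+5,dy=-5->D; (4,5):dx=-7,dy=+4->D
  (4,6):dx=-6,dy=-3->C; (4,7):dx=-4,dy=-4->C; (5,6):dx=+1,dy=-7->D; (5,7):dx=+3,dy=-8->D
  (6,7):dx=+2,dy=-1->D
Step 2: C = 6, D = 15, total pairs = 21.
Step 3: tau = (C - D)/(n(n-1)/2) = (6 - 15)/21 = -0.428571.
Step 4: Exact two-sided p-value (enumerate n! = 5040 permutations of y under H0): p = 0.238889.
Step 5: alpha = 0.05. fail to reject H0.

tau_b = -0.4286 (C=6, D=15), p = 0.238889, fail to reject H0.


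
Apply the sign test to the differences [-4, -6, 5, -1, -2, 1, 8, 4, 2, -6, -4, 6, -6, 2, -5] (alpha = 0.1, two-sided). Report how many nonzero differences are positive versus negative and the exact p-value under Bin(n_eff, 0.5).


Step 1: Discard zero differences. Original n = 15; n_eff = number of nonzero differences = 15.
Nonzero differences (with sign): -4, -6, +5, -1, -2, +1, +8, +4, +2, -6, -4, +6, -6, +2, -5
Step 2: Count signs: positive = 7, negative = 8.
Step 3: Under H0: P(positive) = 0.5, so the number of positives S ~ Bin(15, 0.5).
Step 4: Two-sided exact p-value = sum of Bin(15,0.5) probabilities at or below the observed probability = 1.000000.
Step 5: alpha = 0.1. fail to reject H0.

n_eff = 15, pos = 7, neg = 8, p = 1.000000, fail to reject H0.


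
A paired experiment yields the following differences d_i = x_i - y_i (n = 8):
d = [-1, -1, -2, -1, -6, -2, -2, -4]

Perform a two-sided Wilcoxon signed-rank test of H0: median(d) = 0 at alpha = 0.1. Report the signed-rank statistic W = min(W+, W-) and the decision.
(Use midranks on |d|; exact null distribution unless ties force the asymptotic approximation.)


Step 1: Drop any zero differences (none here) and take |d_i|.
|d| = [1, 1, 2, 1, 6, 2, 2, 4]
Step 2: Midrank |d_i| (ties get averaged ranks).
ranks: |1|->2, |1|->2, |2|->5, |1|->2, |6|->8, |2|->5, |2|->5, |4|->7
Step 3: Attach original signs; sum ranks with positive sign and with negative sign.
W+ = 0 = 0
W- = 2 + 2 + 5 + 2 + 8 + 5 + 5 + 7 = 36
(Check: W+ + W- = 36 should equal n(n+1)/2 = 36.)
Step 4: Test statistic W = min(W+, W-) = 0.
Step 5: Ties in |d|, so use the tie-corrected normal approximation.
        E[W] = n(n+1)/4 = 8*9/4 = 18.
        Tie groups: |d|=1 (t=3), |d|=2 (t=3); sum(t^3 - t) = 48.
        Var[W] = n(n+1)(2n+1)/24 - sum(t^3-t)/48 = 1224/24 - 48/48 = 50.
        z = (W - E[W]) / sqrt(Var[W]) = (0 - 18) / 7.0711 = -2.5456.
        Two-sided p = 2*Phi(z) = 0.010909.
Step 6: alpha = 0.1. reject H0.

W+ = 0, W- = 36, W = min = 0, p = 0.010909, reject H0.


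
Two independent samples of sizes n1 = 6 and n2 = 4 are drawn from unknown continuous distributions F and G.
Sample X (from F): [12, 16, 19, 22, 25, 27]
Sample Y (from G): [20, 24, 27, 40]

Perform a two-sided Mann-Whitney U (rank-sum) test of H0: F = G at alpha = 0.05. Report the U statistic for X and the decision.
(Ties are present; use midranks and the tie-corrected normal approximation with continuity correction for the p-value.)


Step 1: Combine and sort all 10 observations; assign midranks.
sorted (value, group): (12,X), (16,X), (19,X), (20,Y), (22,X), (24,Y), (25,X), (27,X), (27,Y), (40,Y)
ranks: 12->1, 16->2, 19->3, 20->4, 22->5, 24->6, 25->7, 27->8.5, 27->8.5, 40->10
Step 2: Rank sum for X: R1 = 1 + 2 + 3 + 5 + 7 + 8.5 = 26.5.
Step 3: U_X = R1 - n1(n1+1)/2 = 26.5 - 6*7/2 = 26.5 - 21 = 5.5.
       U_Y = n1*n2 - U_X = 24 - 5.5 = 18.5.
Step 4: Ties are present, so use the tie-corrected normal approximation (with continuity correction) for the p-value.
Step 5: p-value = 0.199458; compare to alpha = 0.05. fail to reject H0.

U_X = 5.5, p = 0.199458, fail to reject H0 at alpha = 0.05.


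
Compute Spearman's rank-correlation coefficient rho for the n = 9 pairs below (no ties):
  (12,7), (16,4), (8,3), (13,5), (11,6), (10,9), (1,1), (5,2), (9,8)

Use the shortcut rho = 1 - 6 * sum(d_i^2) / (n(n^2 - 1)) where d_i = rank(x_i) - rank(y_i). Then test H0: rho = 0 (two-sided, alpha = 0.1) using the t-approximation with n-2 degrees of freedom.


Step 1: Rank x and y separately (midranks; no ties here).
rank(x): 12->7, 16->9, 8->3, 13->8, 11->6, 10->5, 1->1, 5->2, 9->4
rank(y): 7->7, 4->4, 3->3, 5->5, 6->6, 9->9, 1->1, 2->2, 8->8
Step 2: d_i = R_x(i) - R_y(i); compute d_i^2.
  (7-7)^2=0, (9-4)^2=25, (3-3)^2=0, (8-5)^2=9, (6-6)^2=0, (5-9)^2=16, (1-1)^2=0, (2-2)^2=0, (4-8)^2=16
sum(d^2) = 66.
Step 3: rho = 1 - 6*66 / (9*(9^2 - 1)) = 1 - 396/720 = 0.450000.
Step 4: Under H0, t = rho * sqrt((n-2)/(1-rho^2)) = 1.3332 ~ t(7).
Step 5: Two-sided p-value from the t-distribution with 7 df = 0.224216.
Step 6: alpha = 0.1. fail to reject H0.

rho = 0.4500, p = 0.224216, fail to reject H0 at alpha = 0.1.


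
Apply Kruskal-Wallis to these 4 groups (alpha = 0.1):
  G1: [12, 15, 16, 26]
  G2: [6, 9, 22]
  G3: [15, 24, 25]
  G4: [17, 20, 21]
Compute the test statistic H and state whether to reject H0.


Step 1: Combine all N = 13 observations and assign midranks.
sorted (value, group, rank): (6,G2,1), (9,G2,2), (12,G1,3), (15,G1,4.5), (15,G3,4.5), (16,G1,6), (17,G4,7), (20,G4,8), (21,G4,9), (22,G2,10), (24,G3,11), (25,G3,12), (26,G1,13)
Step 2: Sum ranks within each group.
R_1 = 26.5 (n_1 = 4)
R_2 = 13 (n_2 = 3)
R_3 = 27.5 (n_3 = 3)
R_4 = 24 (n_4 = 3)
Step 3: H = 12/(N(N+1)) * sum(R_i^2/n_i) - 3(N+1)
     = 12/(13*14) * (26.5^2/4 + 13^2/3 + 27.5^2/3 + 24^2/3) - 3*14
     = 0.065934 * 675.979 - 42
     = 2.570055.
Step 4: Ties present; correction factor C = 1 - 6/(13^3 - 13) = 0.997253. Corrected H = 2.570055 / 0.997253 = 2.577135.
Step 5: Under H0, H ~ chi^2(3); p-value = 0.461512.
Step 6: alpha = 0.1. fail to reject H0.

H = 2.5771, df = 3, p = 0.461512, fail to reject H0.


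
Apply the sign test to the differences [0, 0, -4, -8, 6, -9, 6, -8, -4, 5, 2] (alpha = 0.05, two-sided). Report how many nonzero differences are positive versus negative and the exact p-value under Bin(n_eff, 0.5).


Step 1: Discard zero differences. Original n = 11; n_eff = number of nonzero differences = 9.
Nonzero differences (with sign): -4, -8, +6, -9, +6, -8, -4, +5, +2
Step 2: Count signs: positive = 4, negative = 5.
Step 3: Under H0: P(positive) = 0.5, so the number of positives S ~ Bin(9, 0.5).
Step 4: Two-sided exact p-value = sum of Bin(9,0.5) probabilities at or below the observed probability = 1.000000.
Step 5: alpha = 0.05. fail to reject H0.

n_eff = 9, pos = 4, neg = 5, p = 1.000000, fail to reject H0.


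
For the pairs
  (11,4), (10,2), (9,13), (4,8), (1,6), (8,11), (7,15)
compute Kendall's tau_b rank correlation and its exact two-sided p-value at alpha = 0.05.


Step 1: Enumerate the 21 unordered pairs (i,j) with i<j and classify each by sign(x_j-x_i) * sign(y_j-y_i).
  (1,2):dx=-1,dy=-2->C; (1,3):dx=-2,dy=+9->D; (1,4):dx=-7,dy=+4->D; (1,5):dx=-10,dy=+2->D
  (1,6):dx=-3,dy=+7->D; (1,7):dx=-4,dy=+11->D; (2,3):dx=-1,dy=+11->D; (2,4):dx=-6,dy=+6->D
  (2,5):dx=-9,dy=+4->D; (2,6):dx=-2,dy=+9->D; (2,7):dx=-3,dy=+13->D; (3,4):dx=-5,dy=-5->C
  (3,5):dx=-8,dy=-7->C; (3,6):dx=-1,dy=-2->C; (3,7):dx=-2,dy=+2->D; (4,5):dx=-3,dy=-2->C
  (4,6):dx=+4,dy=+3->C; (4,7):dx=+3,dy=+7->C; (5,6):dx=+7,dy=+5->C; (5,7):dx=+6,dy=+9->C
  (6,7):dx=-1,dy=+4->D
Step 2: C = 9, D = 12, total pairs = 21.
Step 3: tau = (C - D)/(n(n-1)/2) = (9 - 12)/21 = -0.142857.
Step 4: Exact two-sided p-value (enumerate n! = 5040 permutations of y under H0): p = 0.772619.
Step 5: alpha = 0.05. fail to reject H0.

tau_b = -0.1429 (C=9, D=12), p = 0.772619, fail to reject H0.


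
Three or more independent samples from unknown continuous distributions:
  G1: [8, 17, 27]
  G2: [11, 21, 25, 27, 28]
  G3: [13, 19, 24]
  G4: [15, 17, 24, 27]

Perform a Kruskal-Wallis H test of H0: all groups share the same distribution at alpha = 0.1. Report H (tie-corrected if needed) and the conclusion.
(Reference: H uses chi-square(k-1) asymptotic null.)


Step 1: Combine all N = 15 observations and assign midranks.
sorted (value, group, rank): (8,G1,1), (11,G2,2), (13,G3,3), (15,G4,4), (17,G1,5.5), (17,G4,5.5), (19,G3,7), (21,G2,8), (24,G3,9.5), (24,G4,9.5), (25,G2,11), (27,G1,13), (27,G2,13), (27,G4,13), (28,G2,15)
Step 2: Sum ranks within each group.
R_1 = 19.5 (n_1 = 3)
R_2 = 49 (n_2 = 5)
R_3 = 19.5 (n_3 = 3)
R_4 = 32 (n_4 = 4)
Step 3: H = 12/(N(N+1)) * sum(R_i^2/n_i) - 3(N+1)
     = 12/(15*16) * (19.5^2/3 + 49^2/5 + 19.5^2/3 + 32^2/4) - 3*16
     = 0.050000 * 989.7 - 48
     = 1.485000.
Step 4: Ties present; correction factor C = 1 - 36/(15^3 - 15) = 0.989286. Corrected H = 1.485000 / 0.989286 = 1.501083.
Step 5: Under H0, H ~ chi^2(3); p-value = 0.682020.
Step 6: alpha = 0.1. fail to reject H0.

H = 1.5011, df = 3, p = 0.682020, fail to reject H0.


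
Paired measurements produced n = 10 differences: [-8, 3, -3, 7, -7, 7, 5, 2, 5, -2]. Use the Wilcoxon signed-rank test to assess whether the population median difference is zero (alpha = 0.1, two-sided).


Step 1: Drop any zero differences (none here) and take |d_i|.
|d| = [8, 3, 3, 7, 7, 7, 5, 2, 5, 2]
Step 2: Midrank |d_i| (ties get averaged ranks).
ranks: |8|->10, |3|->3.5, |3|->3.5, |7|->8, |7|->8, |7|->8, |5|->5.5, |2|->1.5, |5|->5.5, |2|->1.5
Step 3: Attach original signs; sum ranks with positive sign and with negative sign.
W+ = 3.5 + 8 + 8 + 5.5 + 1.5 + 5.5 = 32
W- = 10 + 3.5 + 8 + 1.5 = 23
(Check: W+ + W- = 55 should equal n(n+1)/2 = 55.)
Step 4: Test statistic W = min(W+, W-) = 23.
Step 5: Ties in |d|, so use the tie-corrected normal approximation.
        E[W] = n(n+1)/4 = 10*11/4 = 27.5.
        Tie groups: |d|=2 (t=2), |d|=3 (t=2), |d|=5 (t=2), |d|=7 (t=3); sum(t^3 - t) = 42.
        Var[W] = n(n+1)(2n+1)/24 - sum(t^3-t)/48 = 2310/24 - 42/48 = 95.375.
        z = (W - E[W]) / sqrt(Var[W]) = (23 - 27.5) / 9.7660 = -0.4608.
        Two-sided p = 2*Phi(z) = 0.644955.
Step 6: alpha = 0.1. fail to reject H0.

W+ = 32, W- = 23, W = min = 23, p = 0.644955, fail to reject H0.


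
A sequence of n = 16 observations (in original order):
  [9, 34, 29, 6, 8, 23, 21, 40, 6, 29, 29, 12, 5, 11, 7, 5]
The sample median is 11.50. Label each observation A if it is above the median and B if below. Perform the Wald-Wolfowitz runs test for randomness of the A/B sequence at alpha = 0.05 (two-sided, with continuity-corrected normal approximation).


Step 1: Compute median = 11.50; label A = above, B = below.
Labels in order: BAABBAAABAAABBBB  (n_A = 8, n_B = 8)
Step 2: Count runs R = 7.
Step 3: Under H0 (random ordering), E[R] = 2*n_A*n_B/(n_A+n_B) + 1 = 2*8*8/16 + 1 = 9.0000.
        Var[R] = 2*n_A*n_B*(2*n_A*n_B - n_A - n_B) / ((n_A+n_B)^2 * (n_A+n_B-1)) = 14336/3840 = 3.7333.
        SD[R] = 1.9322.
Step 4: Continuity-corrected z = (R + 0.5 - E[R]) / SD[R] = (7 + 0.5 - 9.0000) / 1.9322 = -0.7763.
Step 5: Two-sided p-value via normal approximation = 2*(1 - Phi(|z|)) = 0.437558.
Step 6: alpha = 0.05. fail to reject H0.

R = 7, z = -0.7763, p = 0.437558, fail to reject H0.


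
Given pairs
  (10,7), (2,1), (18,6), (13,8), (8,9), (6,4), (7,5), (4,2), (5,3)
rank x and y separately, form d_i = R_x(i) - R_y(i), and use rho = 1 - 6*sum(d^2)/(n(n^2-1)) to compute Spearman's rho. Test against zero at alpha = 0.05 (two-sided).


Step 1: Rank x and y separately (midranks; no ties here).
rank(x): 10->7, 2->1, 18->9, 13->8, 8->6, 6->4, 7->5, 4->2, 5->3
rank(y): 7->7, 1->1, 6->6, 8->8, 9->9, 4->4, 5->5, 2->2, 3->3
Step 2: d_i = R_x(i) - R_y(i); compute d_i^2.
  (7-7)^2=0, (1-1)^2=0, (9-6)^2=9, (8-8)^2=0, (6-9)^2=9, (4-4)^2=0, (5-5)^2=0, (2-2)^2=0, (3-3)^2=0
sum(d^2) = 18.
Step 3: rho = 1 - 6*18 / (9*(9^2 - 1)) = 1 - 108/720 = 0.850000.
Step 4: Under H0, t = rho * sqrt((n-2)/(1-rho^2)) = 4.2691 ~ t(7).
Step 5: Two-sided p-value from the t-distribution with 7 df = 0.003705.
Step 6: alpha = 0.05. reject H0.

rho = 0.8500, p = 0.003705, reject H0 at alpha = 0.05.


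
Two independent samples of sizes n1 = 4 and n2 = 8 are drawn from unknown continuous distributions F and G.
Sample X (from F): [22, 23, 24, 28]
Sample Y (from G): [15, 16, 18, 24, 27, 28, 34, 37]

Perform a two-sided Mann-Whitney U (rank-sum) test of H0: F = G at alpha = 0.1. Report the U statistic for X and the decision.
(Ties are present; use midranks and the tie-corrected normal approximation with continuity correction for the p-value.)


Step 1: Combine and sort all 12 observations; assign midranks.
sorted (value, group): (15,Y), (16,Y), (18,Y), (22,X), (23,X), (24,X), (24,Y), (27,Y), (28,X), (28,Y), (34,Y), (37,Y)
ranks: 15->1, 16->2, 18->3, 22->4, 23->5, 24->6.5, 24->6.5, 27->8, 28->9.5, 28->9.5, 34->11, 37->12
Step 2: Rank sum for X: R1 = 4 + 5 + 6.5 + 9.5 = 25.
Step 3: U_X = R1 - n1(n1+1)/2 = 25 - 4*5/2 = 25 - 10 = 15.
       U_Y = n1*n2 - U_X = 32 - 15 = 17.
Step 4: Ties are present, so use the tie-corrected normal approximation (with continuity correction) for the p-value.
Step 5: p-value = 0.932087; compare to alpha = 0.1. fail to reject H0.

U_X = 15, p = 0.932087, fail to reject H0 at alpha = 0.1.


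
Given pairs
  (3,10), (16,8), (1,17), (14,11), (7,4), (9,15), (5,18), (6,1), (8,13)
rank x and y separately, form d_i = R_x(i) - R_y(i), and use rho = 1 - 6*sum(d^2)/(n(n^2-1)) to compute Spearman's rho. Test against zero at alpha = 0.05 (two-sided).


Step 1: Rank x and y separately (midranks; no ties here).
rank(x): 3->2, 16->9, 1->1, 14->8, 7->5, 9->7, 5->3, 6->4, 8->6
rank(y): 10->4, 8->3, 17->8, 11->5, 4->2, 15->7, 18->9, 1->1, 13->6
Step 2: d_i = R_x(i) - R_y(i); compute d_i^2.
  (2-4)^2=4, (9-3)^2=36, (1-8)^2=49, (8-5)^2=9, (5-2)^2=9, (7-7)^2=0, (3-9)^2=36, (4-1)^2=9, (6-6)^2=0
sum(d^2) = 152.
Step 3: rho = 1 - 6*152 / (9*(9^2 - 1)) = 1 - 912/720 = -0.266667.
Step 4: Under H0, t = rho * sqrt((n-2)/(1-rho^2)) = -0.7320 ~ t(7).
Step 5: Two-sided p-value from the t-distribution with 7 df = 0.487922.
Step 6: alpha = 0.05. fail to reject H0.

rho = -0.2667, p = 0.487922, fail to reject H0 at alpha = 0.05.


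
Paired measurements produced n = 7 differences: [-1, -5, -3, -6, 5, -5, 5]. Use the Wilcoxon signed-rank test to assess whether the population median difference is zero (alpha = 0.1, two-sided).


Step 1: Drop any zero differences (none here) and take |d_i|.
|d| = [1, 5, 3, 6, 5, 5, 5]
Step 2: Midrank |d_i| (ties get averaged ranks).
ranks: |1|->1, |5|->4.5, |3|->2, |6|->7, |5|->4.5, |5|->4.5, |5|->4.5
Step 3: Attach original signs; sum ranks with positive sign and with negative sign.
W+ = 4.5 + 4.5 = 9
W- = 1 + 4.5 + 2 + 7 + 4.5 = 19
(Check: W+ + W- = 28 should equal n(n+1)/2 = 28.)
Step 4: Test statistic W = min(W+, W-) = 9.
Step 5: Ties in |d|, so use the tie-corrected normal approximation.
        E[W] = n(n+1)/4 = 7*8/4 = 14.
        Tie groups: |d|=5 (t=4); sum(t^3 - t) = 60.
        Var[W] = n(n+1)(2n+1)/24 - sum(t^3-t)/48 = 840/24 - 60/48 = 33.75.
        z = (W - E[W]) / sqrt(Var[W]) = (9 - 14) / 5.8095 = -0.8607.
        Two-sided p = 2*Phi(z) = 0.389424.
Step 6: alpha = 0.1. fail to reject H0.

W+ = 9, W- = 19, W = min = 9, p = 0.389424, fail to reject H0.


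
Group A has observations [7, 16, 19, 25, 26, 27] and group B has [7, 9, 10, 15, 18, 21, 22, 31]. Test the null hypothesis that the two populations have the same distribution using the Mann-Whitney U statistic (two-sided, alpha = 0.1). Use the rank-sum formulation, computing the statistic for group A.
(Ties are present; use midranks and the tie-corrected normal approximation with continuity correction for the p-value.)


Step 1: Combine and sort all 14 observations; assign midranks.
sorted (value, group): (7,X), (7,Y), (9,Y), (10,Y), (15,Y), (16,X), (18,Y), (19,X), (21,Y), (22,Y), (25,X), (26,X), (27,X), (31,Y)
ranks: 7->1.5, 7->1.5, 9->3, 10->4, 15->5, 16->6, 18->7, 19->8, 21->9, 22->10, 25->11, 26->12, 27->13, 31->14
Step 2: Rank sum for X: R1 = 1.5 + 6 + 8 + 11 + 12 + 13 = 51.5.
Step 3: U_X = R1 - n1(n1+1)/2 = 51.5 - 6*7/2 = 51.5 - 21 = 30.5.
       U_Y = n1*n2 - U_X = 48 - 30.5 = 17.5.
Step 4: Ties are present, so use the tie-corrected normal approximation (with continuity correction) for the p-value.
Step 5: p-value = 0.438074; compare to alpha = 0.1. fail to reject H0.

U_X = 30.5, p = 0.438074, fail to reject H0 at alpha = 0.1.


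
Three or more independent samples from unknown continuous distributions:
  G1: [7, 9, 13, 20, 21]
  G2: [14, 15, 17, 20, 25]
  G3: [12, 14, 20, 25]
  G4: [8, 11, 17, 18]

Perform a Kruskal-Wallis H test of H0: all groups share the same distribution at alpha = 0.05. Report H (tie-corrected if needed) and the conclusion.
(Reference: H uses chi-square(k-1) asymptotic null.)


Step 1: Combine all N = 18 observations and assign midranks.
sorted (value, group, rank): (7,G1,1), (8,G4,2), (9,G1,3), (11,G4,4), (12,G3,5), (13,G1,6), (14,G2,7.5), (14,G3,7.5), (15,G2,9), (17,G2,10.5), (17,G4,10.5), (18,G4,12), (20,G1,14), (20,G2,14), (20,G3,14), (21,G1,16), (25,G2,17.5), (25,G3,17.5)
Step 2: Sum ranks within each group.
R_1 = 40 (n_1 = 5)
R_2 = 58.5 (n_2 = 5)
R_3 = 44 (n_3 = 4)
R_4 = 28.5 (n_4 = 4)
Step 3: H = 12/(N(N+1)) * sum(R_i^2/n_i) - 3(N+1)
     = 12/(18*19) * (40^2/5 + 58.5^2/5 + 44^2/4 + 28.5^2/4) - 3*19
     = 0.035088 * 1691.51 - 57
     = 2.351316.
Step 4: Ties present; correction factor C = 1 - 42/(18^3 - 18) = 0.992776. Corrected H = 2.351316 / 0.992776 = 2.368425.
Step 5: Under H0, H ~ chi^2(3); p-value = 0.499539.
Step 6: alpha = 0.05. fail to reject H0.

H = 2.3684, df = 3, p = 0.499539, fail to reject H0.


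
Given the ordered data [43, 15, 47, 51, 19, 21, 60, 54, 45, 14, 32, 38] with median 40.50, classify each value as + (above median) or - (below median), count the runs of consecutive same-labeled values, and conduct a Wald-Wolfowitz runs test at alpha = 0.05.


Step 1: Compute median = 40.50; label A = above, B = below.
Labels in order: ABAABBAAABBB  (n_A = 6, n_B = 6)
Step 2: Count runs R = 6.
Step 3: Under H0 (random ordering), E[R] = 2*n_A*n_B/(n_A+n_B) + 1 = 2*6*6/12 + 1 = 7.0000.
        Var[R] = 2*n_A*n_B*(2*n_A*n_B - n_A - n_B) / ((n_A+n_B)^2 * (n_A+n_B-1)) = 4320/1584 = 2.7273.
        SD[R] = 1.6514.
Step 4: Continuity-corrected z = (R + 0.5 - E[R]) / SD[R] = (6 + 0.5 - 7.0000) / 1.6514 = -0.3028.
Step 5: Two-sided p-value via normal approximation = 2*(1 - Phi(|z|)) = 0.762069.
Step 6: alpha = 0.05. fail to reject H0.

R = 6, z = -0.3028, p = 0.762069, fail to reject H0.


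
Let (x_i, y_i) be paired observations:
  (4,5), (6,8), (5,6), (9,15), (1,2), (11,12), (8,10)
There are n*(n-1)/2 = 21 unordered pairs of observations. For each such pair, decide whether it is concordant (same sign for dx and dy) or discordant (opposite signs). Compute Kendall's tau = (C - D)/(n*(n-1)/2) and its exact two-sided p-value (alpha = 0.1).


Step 1: Enumerate the 21 unordered pairs (i,j) with i<j and classify each by sign(x_j-x_i) * sign(y_j-y_i).
  (1,2):dx=+2,dy=+3->C; (1,3):dx=+1,dy=+1->C; (1,4):dx=+5,dy=+10->C; (1,5):dx=-3,dy=-3->C
  (1,6):dx=+7,dy=+7->C; (1,7):dx=+4,dy=+5->C; (2,3):dx=-1,dy=-2->C; (2,4):dx=+3,dy=+7->C
  (2,5):dx=-5,dy=-6->C; (2,6):dx=+5,dy=+4->C; (2,7):dx=+2,dy=+2->C; (3,4):dx=+4,dy=+9->C
  (3,5):dx=-4,dy=-4->C; (3,6):dx=+6,dy=+6->C; (3,7):dx=+3,dy=+4->C; (4,5):dx=-8,dy=-13->C
  (4,6):dx=+2,dy=-3->D; (4,7):dx=-1,dy=-5->C; (5,6):dx=+10,dy=+10->C; (5,7):dx=+7,dy=+8->C
  (6,7):dx=-3,dy=-2->C
Step 2: C = 20, D = 1, total pairs = 21.
Step 3: tau = (C - D)/(n(n-1)/2) = (20 - 1)/21 = 0.904762.
Step 4: Exact two-sided p-value (enumerate n! = 5040 permutations of y under H0): p = 0.002778.
Step 5: alpha = 0.1. reject H0.

tau_b = 0.9048 (C=20, D=1), p = 0.002778, reject H0.


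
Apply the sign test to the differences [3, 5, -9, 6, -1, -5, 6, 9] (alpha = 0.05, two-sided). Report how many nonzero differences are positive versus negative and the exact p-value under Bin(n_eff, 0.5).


Step 1: Discard zero differences. Original n = 8; n_eff = number of nonzero differences = 8.
Nonzero differences (with sign): +3, +5, -9, +6, -1, -5, +6, +9
Step 2: Count signs: positive = 5, negative = 3.
Step 3: Under H0: P(positive) = 0.5, so the number of positives S ~ Bin(8, 0.5).
Step 4: Two-sided exact p-value = sum of Bin(8,0.5) probabilities at or below the observed probability = 0.726562.
Step 5: alpha = 0.05. fail to reject H0.

n_eff = 8, pos = 5, neg = 3, p = 0.726562, fail to reject H0.


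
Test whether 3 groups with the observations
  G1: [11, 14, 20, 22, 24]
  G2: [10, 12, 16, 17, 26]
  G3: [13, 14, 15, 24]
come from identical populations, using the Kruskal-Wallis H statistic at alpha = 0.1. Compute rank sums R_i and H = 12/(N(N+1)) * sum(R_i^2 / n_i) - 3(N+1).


Step 1: Combine all N = 14 observations and assign midranks.
sorted (value, group, rank): (10,G2,1), (11,G1,2), (12,G2,3), (13,G3,4), (14,G1,5.5), (14,G3,5.5), (15,G3,7), (16,G2,8), (17,G2,9), (20,G1,10), (22,G1,11), (24,G1,12.5), (24,G3,12.5), (26,G2,14)
Step 2: Sum ranks within each group.
R_1 = 41 (n_1 = 5)
R_2 = 35 (n_2 = 5)
R_3 = 29 (n_3 = 4)
Step 3: H = 12/(N(N+1)) * sum(R_i^2/n_i) - 3(N+1)
     = 12/(14*15) * (41^2/5 + 35^2/5 + 29^2/4) - 3*15
     = 0.057143 * 791.45 - 45
     = 0.225714.
Step 4: Ties present; correction factor C = 1 - 12/(14^3 - 14) = 0.995604. Corrected H = 0.225714 / 0.995604 = 0.226711.
Step 5: Under H0, H ~ chi^2(2); p-value = 0.892833.
Step 6: alpha = 0.1. fail to reject H0.

H = 0.2267, df = 2, p = 0.892833, fail to reject H0.


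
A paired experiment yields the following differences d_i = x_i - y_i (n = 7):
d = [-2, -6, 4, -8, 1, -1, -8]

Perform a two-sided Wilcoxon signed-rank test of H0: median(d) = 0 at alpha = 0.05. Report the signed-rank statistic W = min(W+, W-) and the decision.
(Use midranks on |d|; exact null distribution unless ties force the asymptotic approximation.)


Step 1: Drop any zero differences (none here) and take |d_i|.
|d| = [2, 6, 4, 8, 1, 1, 8]
Step 2: Midrank |d_i| (ties get averaged ranks).
ranks: |2|->3, |6|->5, |4|->4, |8|->6.5, |1|->1.5, |1|->1.5, |8|->6.5
Step 3: Attach original signs; sum ranks with positive sign and with negative sign.
W+ = 4 + 1.5 = 5.5
W- = 3 + 5 + 6.5 + 1.5 + 6.5 = 22.5
(Check: W+ + W- = 28 should equal n(n+1)/2 = 28.)
Step 4: Test statistic W = min(W+, W-) = 5.5.
Step 5: Ties in |d|, so use the tie-corrected normal approximation.
        E[W] = n(n+1)/4 = 7*8/4 = 14.
        Tie groups: |d|=1 (t=2), |d|=8 (t=2); sum(t^3 - t) = 12.
        Var[W] = n(n+1)(2n+1)/24 - sum(t^3-t)/48 = 840/24 - 12/48 = 34.75.
        z = (W - E[W]) / sqrt(Var[W]) = (5.5 - 14) / 5.8949 = -1.4419.
        Two-sided p = 2*Phi(z) = 0.149325.
Step 6: alpha = 0.05. fail to reject H0.

W+ = 5.5, W- = 22.5, W = min = 5.5, p = 0.149325, fail to reject H0.


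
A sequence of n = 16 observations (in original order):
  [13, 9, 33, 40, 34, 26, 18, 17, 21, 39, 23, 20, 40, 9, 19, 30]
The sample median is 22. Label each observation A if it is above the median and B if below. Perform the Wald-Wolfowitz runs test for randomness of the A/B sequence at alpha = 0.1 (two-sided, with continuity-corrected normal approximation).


Step 1: Compute median = 22; label A = above, B = below.
Labels in order: BBAAAABBBAABABBA  (n_A = 8, n_B = 8)
Step 2: Count runs R = 8.
Step 3: Under H0 (random ordering), E[R] = 2*n_A*n_B/(n_A+n_B) + 1 = 2*8*8/16 + 1 = 9.0000.
        Var[R] = 2*n_A*n_B*(2*n_A*n_B - n_A - n_B) / ((n_A+n_B)^2 * (n_A+n_B-1)) = 14336/3840 = 3.7333.
        SD[R] = 1.9322.
Step 4: Continuity-corrected z = (R + 0.5 - E[R]) / SD[R] = (8 + 0.5 - 9.0000) / 1.9322 = -0.2588.
Step 5: Two-sided p-value via normal approximation = 2*(1 - Phi(|z|)) = 0.795809.
Step 6: alpha = 0.1. fail to reject H0.

R = 8, z = -0.2588, p = 0.795809, fail to reject H0.


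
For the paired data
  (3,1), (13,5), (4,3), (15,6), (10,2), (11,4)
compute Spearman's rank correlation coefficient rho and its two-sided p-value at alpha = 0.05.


Step 1: Rank x and y separately (midranks; no ties here).
rank(x): 3->1, 13->5, 4->2, 15->6, 10->3, 11->4
rank(y): 1->1, 5->5, 3->3, 6->6, 2->2, 4->4
Step 2: d_i = R_x(i) - R_y(i); compute d_i^2.
  (1-1)^2=0, (5-5)^2=0, (2-3)^2=1, (6-6)^2=0, (3-2)^2=1, (4-4)^2=0
sum(d^2) = 2.
Step 3: rho = 1 - 6*2 / (6*(6^2 - 1)) = 1 - 12/210 = 0.942857.
Step 4: Under H0, t = rho * sqrt((n-2)/(1-rho^2)) = 5.6595 ~ t(4).
Step 5: Two-sided p-value from the t-distribution with 4 df = 0.004805.
Step 6: alpha = 0.05. reject H0.

rho = 0.9429, p = 0.004805, reject H0 at alpha = 0.05.


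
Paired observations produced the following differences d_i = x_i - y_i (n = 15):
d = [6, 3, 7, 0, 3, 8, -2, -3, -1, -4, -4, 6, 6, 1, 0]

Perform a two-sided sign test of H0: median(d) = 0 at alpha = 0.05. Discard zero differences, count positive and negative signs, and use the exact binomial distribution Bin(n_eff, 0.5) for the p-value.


Step 1: Discard zero differences. Original n = 15; n_eff = number of nonzero differences = 13.
Nonzero differences (with sign): +6, +3, +7, +3, +8, -2, -3, -1, -4, -4, +6, +6, +1
Step 2: Count signs: positive = 8, negative = 5.
Step 3: Under H0: P(positive) = 0.5, so the number of positives S ~ Bin(13, 0.5).
Step 4: Two-sided exact p-value = sum of Bin(13,0.5) probabilities at or below the observed probability = 0.581055.
Step 5: alpha = 0.05. fail to reject H0.

n_eff = 13, pos = 8, neg = 5, p = 0.581055, fail to reject H0.


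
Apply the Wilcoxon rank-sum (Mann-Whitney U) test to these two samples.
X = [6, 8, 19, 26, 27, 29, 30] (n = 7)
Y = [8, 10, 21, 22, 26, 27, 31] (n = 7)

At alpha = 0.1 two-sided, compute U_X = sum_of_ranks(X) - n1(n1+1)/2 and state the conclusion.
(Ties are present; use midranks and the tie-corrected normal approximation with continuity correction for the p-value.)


Step 1: Combine and sort all 14 observations; assign midranks.
sorted (value, group): (6,X), (8,X), (8,Y), (10,Y), (19,X), (21,Y), (22,Y), (26,X), (26,Y), (27,X), (27,Y), (29,X), (30,X), (31,Y)
ranks: 6->1, 8->2.5, 8->2.5, 10->4, 19->5, 21->6, 22->7, 26->8.5, 26->8.5, 27->10.5, 27->10.5, 29->12, 30->13, 31->14
Step 2: Rank sum for X: R1 = 1 + 2.5 + 5 + 8.5 + 10.5 + 12 + 13 = 52.5.
Step 3: U_X = R1 - n1(n1+1)/2 = 52.5 - 7*8/2 = 52.5 - 28 = 24.5.
       U_Y = n1*n2 - U_X = 49 - 24.5 = 24.5.
Step 4: Ties are present, so use the tie-corrected normal approximation (with continuity correction) for the p-value.
Step 5: p-value = 1.000000; compare to alpha = 0.1. fail to reject H0.

U_X = 24.5, p = 1.000000, fail to reject H0 at alpha = 0.1.


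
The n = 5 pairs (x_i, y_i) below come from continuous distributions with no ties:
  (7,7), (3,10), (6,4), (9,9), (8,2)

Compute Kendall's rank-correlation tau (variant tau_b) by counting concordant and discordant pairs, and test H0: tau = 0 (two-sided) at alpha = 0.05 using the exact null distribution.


Step 1: Enumerate the 10 unordered pairs (i,j) with i<j and classify each by sign(x_j-x_i) * sign(y_j-y_i).
  (1,2):dx=-4,dy=+3->D; (1,3):dx=-1,dy=-3->C; (1,4):dx=+2,dy=+2->C; (1,5):dx=+1,dy=-5->D
  (2,3):dx=+3,dy=-6->D; (2,4):dx=+6,dy=-1->D; (2,5):dx=+5,dy=-8->D; (3,4):dx=+3,dy=+5->C
  (3,5):dx=+2,dy=-2->D; (4,5):dx=-1,dy=-7->C
Step 2: C = 4, D = 6, total pairs = 10.
Step 3: tau = (C - D)/(n(n-1)/2) = (4 - 6)/10 = -0.200000.
Step 4: Exact two-sided p-value (enumerate n! = 120 permutations of y under H0): p = 0.816667.
Step 5: alpha = 0.05. fail to reject H0.

tau_b = -0.2000 (C=4, D=6), p = 0.816667, fail to reject H0.


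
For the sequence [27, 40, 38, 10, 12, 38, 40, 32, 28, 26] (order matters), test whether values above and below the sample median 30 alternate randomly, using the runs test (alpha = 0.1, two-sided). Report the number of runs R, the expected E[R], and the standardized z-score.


Step 1: Compute median = 30; label A = above, B = below.
Labels in order: BAABBAAABB  (n_A = 5, n_B = 5)
Step 2: Count runs R = 5.
Step 3: Under H0 (random ordering), E[R] = 2*n_A*n_B/(n_A+n_B) + 1 = 2*5*5/10 + 1 = 6.0000.
        Var[R] = 2*n_A*n_B*(2*n_A*n_B - n_A - n_B) / ((n_A+n_B)^2 * (n_A+n_B-1)) = 2000/900 = 2.2222.
        SD[R] = 1.4907.
Step 4: Continuity-corrected z = (R + 0.5 - E[R]) / SD[R] = (5 + 0.5 - 6.0000) / 1.4907 = -0.3354.
Step 5: Two-sided p-value via normal approximation = 2*(1 - Phi(|z|)) = 0.737316.
Step 6: alpha = 0.1. fail to reject H0.

R = 5, z = -0.3354, p = 0.737316, fail to reject H0.


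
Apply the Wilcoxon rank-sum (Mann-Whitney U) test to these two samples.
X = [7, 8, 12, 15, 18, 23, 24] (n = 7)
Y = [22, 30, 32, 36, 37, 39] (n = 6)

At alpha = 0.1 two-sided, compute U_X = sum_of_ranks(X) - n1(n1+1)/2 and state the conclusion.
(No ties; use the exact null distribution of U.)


Step 1: Combine and sort all 13 observations; assign midranks.
sorted (value, group): (7,X), (8,X), (12,X), (15,X), (18,X), (22,Y), (23,X), (24,X), (30,Y), (32,Y), (36,Y), (37,Y), (39,Y)
ranks: 7->1, 8->2, 12->3, 15->4, 18->5, 22->6, 23->7, 24->8, 30->9, 32->10, 36->11, 37->12, 39->13
Step 2: Rank sum for X: R1 = 1 + 2 + 3 + 4 + 5 + 7 + 8 = 30.
Step 3: U_X = R1 - n1(n1+1)/2 = 30 - 7*8/2 = 30 - 28 = 2.
       U_Y = n1*n2 - U_X = 42 - 2 = 40.
Step 4: No ties, so the exact null distribution of U (based on enumerating the C(13,7) = 1716 equally likely rank assignments) gives the two-sided p-value.
Step 5: p-value = 0.004662; compare to alpha = 0.1. reject H0.

U_X = 2, p = 0.004662, reject H0 at alpha = 0.1.


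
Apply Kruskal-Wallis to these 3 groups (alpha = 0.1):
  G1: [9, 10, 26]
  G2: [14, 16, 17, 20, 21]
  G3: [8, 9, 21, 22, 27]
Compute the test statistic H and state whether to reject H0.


Step 1: Combine all N = 13 observations and assign midranks.
sorted (value, group, rank): (8,G3,1), (9,G1,2.5), (9,G3,2.5), (10,G1,4), (14,G2,5), (16,G2,6), (17,G2,7), (20,G2,8), (21,G2,9.5), (21,G3,9.5), (22,G3,11), (26,G1,12), (27,G3,13)
Step 2: Sum ranks within each group.
R_1 = 18.5 (n_1 = 3)
R_2 = 35.5 (n_2 = 5)
R_3 = 37 (n_3 = 5)
Step 3: H = 12/(N(N+1)) * sum(R_i^2/n_i) - 3(N+1)
     = 12/(13*14) * (18.5^2/3 + 35.5^2/5 + 37^2/5) - 3*14
     = 0.065934 * 639.933 - 42
     = 0.193407.
Step 4: Ties present; correction factor C = 1 - 12/(13^3 - 13) = 0.994505. Corrected H = 0.193407 / 0.994505 = 0.194475.
Step 5: Under H0, H ~ chi^2(2); p-value = 0.907340.
Step 6: alpha = 0.1. fail to reject H0.

H = 0.1945, df = 2, p = 0.907340, fail to reject H0.


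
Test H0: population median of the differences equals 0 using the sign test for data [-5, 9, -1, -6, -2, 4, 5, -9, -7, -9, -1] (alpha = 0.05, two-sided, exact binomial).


Step 1: Discard zero differences. Original n = 11; n_eff = number of nonzero differences = 11.
Nonzero differences (with sign): -5, +9, -1, -6, -2, +4, +5, -9, -7, -9, -1
Step 2: Count signs: positive = 3, negative = 8.
Step 3: Under H0: P(positive) = 0.5, so the number of positives S ~ Bin(11, 0.5).
Step 4: Two-sided exact p-value = sum of Bin(11,0.5) probabilities at or below the observed probability = 0.226562.
Step 5: alpha = 0.05. fail to reject H0.

n_eff = 11, pos = 3, neg = 8, p = 0.226562, fail to reject H0.


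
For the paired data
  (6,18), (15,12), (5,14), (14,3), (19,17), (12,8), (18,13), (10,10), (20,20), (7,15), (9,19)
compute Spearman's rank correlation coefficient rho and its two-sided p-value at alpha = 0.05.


Step 1: Rank x and y separately (midranks; no ties here).
rank(x): 6->2, 15->8, 5->1, 14->7, 19->10, 12->6, 18->9, 10->5, 20->11, 7->3, 9->4
rank(y): 18->9, 12->4, 14->6, 3->1, 17->8, 8->2, 13->5, 10->3, 20->11, 15->7, 19->10
Step 2: d_i = R_x(i) - R_y(i); compute d_i^2.
  (2-9)^2=49, (8-4)^2=16, (1-6)^2=25, (7-1)^2=36, (10-8)^2=4, (6-2)^2=16, (9-5)^2=16, (5-3)^2=4, (11-11)^2=0, (3-7)^2=16, (4-10)^2=36
sum(d^2) = 218.
Step 3: rho = 1 - 6*218 / (11*(11^2 - 1)) = 1 - 1308/1320 = 0.009091.
Step 4: Under H0, t = rho * sqrt((n-2)/(1-rho^2)) = 0.0273 ~ t(9).
Step 5: Two-sided p-value from the t-distribution with 9 df = 0.978837.
Step 6: alpha = 0.05. fail to reject H0.

rho = 0.0091, p = 0.978837, fail to reject H0 at alpha = 0.05.


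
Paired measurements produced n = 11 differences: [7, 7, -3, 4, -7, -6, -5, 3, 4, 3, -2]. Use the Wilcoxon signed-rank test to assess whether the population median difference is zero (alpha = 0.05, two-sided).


Step 1: Drop any zero differences (none here) and take |d_i|.
|d| = [7, 7, 3, 4, 7, 6, 5, 3, 4, 3, 2]
Step 2: Midrank |d_i| (ties get averaged ranks).
ranks: |7|->10, |7|->10, |3|->3, |4|->5.5, |7|->10, |6|->8, |5|->7, |3|->3, |4|->5.5, |3|->3, |2|->1
Step 3: Attach original signs; sum ranks with positive sign and with negative sign.
W+ = 10 + 10 + 5.5 + 3 + 5.5 + 3 = 37
W- = 3 + 10 + 8 + 7 + 1 = 29
(Check: W+ + W- = 66 should equal n(n+1)/2 = 66.)
Step 4: Test statistic W = min(W+, W-) = 29.
Step 5: Ties in |d|, so use the tie-corrected normal approximation.
        E[W] = n(n+1)/4 = 11*12/4 = 33.
        Tie groups: |d|=3 (t=3), |d|=4 (t=2), |d|=7 (t=3); sum(t^3 - t) = 54.
        Var[W] = n(n+1)(2n+1)/24 - sum(t^3-t)/48 = 3036/24 - 54/48 = 125.375.
        z = (W - E[W]) / sqrt(Var[W]) = (29 - 33) / 11.1971 = -0.3572.
        Two-sided p = 2*Phi(z) = 0.720916.
Step 6: alpha = 0.05. fail to reject H0.

W+ = 37, W- = 29, W = min = 29, p = 0.720916, fail to reject H0.


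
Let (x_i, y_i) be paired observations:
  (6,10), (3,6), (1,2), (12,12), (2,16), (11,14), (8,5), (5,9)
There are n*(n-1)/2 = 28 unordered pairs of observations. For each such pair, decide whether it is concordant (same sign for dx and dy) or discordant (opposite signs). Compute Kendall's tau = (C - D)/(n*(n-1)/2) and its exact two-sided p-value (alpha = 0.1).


Step 1: Enumerate the 28 unordered pairs (i,j) with i<j and classify each by sign(x_j-x_i) * sign(y_j-y_i).
  (1,2):dx=-3,dy=-4->C; (1,3):dx=-5,dy=-8->C; (1,4):dx=+6,dy=+2->C; (1,5):dx=-4,dy=+6->D
  (1,6):dx=+5,dy=+4->C; (1,7):dx=+2,dy=-5->D; (1,8):dx=-1,dy=-1->C; (2,3):dx=-2,dy=-4->C
  (2,4):dx=+9,dy=+6->C; (2,5):dx=-1,dy=+10->D; (2,6):dx=+8,dy=+8->C; (2,7):dx=+5,dy=-1->D
  (2,8):dx=+2,dy=+3->C; (3,4):dx=+11,dy=+10->C; (3,5):dx=+1,dy=+14->C; (3,6):dx=+10,dy=+12->C
  (3,7):dx=+7,dy=+3->C; (3,8):dx=+4,dy=+7->C; (4,5):dx=-10,dy=+4->D; (4,6):dx=-1,dy=+2->D
  (4,7):dx=-4,dy=-7->C; (4,8):dx=-7,dy=-3->C; (5,6):dx=+9,dy=-2->D; (5,7):dx=+6,dy=-11->D
  (5,8):dx=+3,dy=-7->D; (6,7):dx=-3,dy=-9->C; (6,8):dx=-6,dy=-5->C; (7,8):dx=-3,dy=+4->D
Step 2: C = 18, D = 10, total pairs = 28.
Step 3: tau = (C - D)/(n(n-1)/2) = (18 - 10)/28 = 0.285714.
Step 4: Exact two-sided p-value (enumerate n! = 40320 permutations of y under H0): p = 0.398760.
Step 5: alpha = 0.1. fail to reject H0.

tau_b = 0.2857 (C=18, D=10), p = 0.398760, fail to reject H0.
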